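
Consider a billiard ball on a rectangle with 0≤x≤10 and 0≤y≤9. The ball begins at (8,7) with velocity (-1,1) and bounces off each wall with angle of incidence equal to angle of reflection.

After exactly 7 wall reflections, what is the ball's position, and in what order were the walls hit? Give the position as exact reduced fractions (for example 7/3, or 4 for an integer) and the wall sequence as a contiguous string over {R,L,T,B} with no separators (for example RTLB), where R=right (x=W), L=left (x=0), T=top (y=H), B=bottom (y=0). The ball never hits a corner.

Final position: (1,0)
Wall sequence: TLBRTLB

1. t=2 → T at (6,9); v=(-1,-1)
2. t=6 → L at (0,3); v=(1,-1)
3. t=3 → B at (3,0); v=(1,1)
4. t=7 → R at (10,7); v=(-1,1)
5. t=2 → T at (8,9); v=(-1,-1)
6. t=8 → L at (0,1); v=(1,-1)
7. t=1 → B at (1,0); v=(1,1)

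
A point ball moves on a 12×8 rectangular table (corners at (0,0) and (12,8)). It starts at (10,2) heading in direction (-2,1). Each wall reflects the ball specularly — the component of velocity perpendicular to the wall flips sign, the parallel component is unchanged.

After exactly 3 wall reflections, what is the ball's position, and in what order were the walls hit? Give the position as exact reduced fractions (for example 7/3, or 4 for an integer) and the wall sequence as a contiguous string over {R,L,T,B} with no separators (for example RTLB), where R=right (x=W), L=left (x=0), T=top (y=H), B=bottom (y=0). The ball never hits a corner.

Final position: (12,3)
Wall sequence: LTR

1. t=5 → L at (0,7); v=(2,1)
2. t=1 → T at (2,8); v=(2,-1)
3. t=5 → R at (12,3); v=(-2,-1)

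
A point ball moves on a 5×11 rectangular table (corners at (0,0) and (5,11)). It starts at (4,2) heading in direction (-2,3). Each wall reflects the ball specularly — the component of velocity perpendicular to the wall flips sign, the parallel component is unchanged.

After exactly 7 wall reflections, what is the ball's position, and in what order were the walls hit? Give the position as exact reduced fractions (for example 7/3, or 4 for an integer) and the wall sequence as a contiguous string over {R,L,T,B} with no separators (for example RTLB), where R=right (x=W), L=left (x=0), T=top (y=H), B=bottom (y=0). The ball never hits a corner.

Final position: (10/3,11)
Wall sequence: LTRBLRT

1. t=2 → L at (0,8); v=(2,3)
2. t=1 → T at (2,11); v=(2,-3)
3. t=3/2 → R at (5,13/2); v=(-2,-3)
4. t=13/6 → B at (2/3,0); v=(-2,3)
5. t=1/3 → L at (0,1); v=(2,3)
6. t=5/2 → R at (5,17/2); v=(-2,3)
7. t=5/6 → T at (10/3,11); v=(-2,-3)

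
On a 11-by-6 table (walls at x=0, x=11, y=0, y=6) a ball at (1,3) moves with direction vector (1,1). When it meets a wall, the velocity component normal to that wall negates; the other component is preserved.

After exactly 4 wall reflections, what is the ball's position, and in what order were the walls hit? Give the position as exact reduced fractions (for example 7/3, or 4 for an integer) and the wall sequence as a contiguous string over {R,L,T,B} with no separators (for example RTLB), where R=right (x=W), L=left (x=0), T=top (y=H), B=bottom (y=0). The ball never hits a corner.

Final position: (6,6)
Wall sequence: TBRT

1. t=3 → T at (4,6); v=(1,-1)
2. t=6 → B at (10,0); v=(1,1)
3. t=1 → R at (11,1); v=(-1,1)
4. t=5 → T at (6,6); v=(-1,-1)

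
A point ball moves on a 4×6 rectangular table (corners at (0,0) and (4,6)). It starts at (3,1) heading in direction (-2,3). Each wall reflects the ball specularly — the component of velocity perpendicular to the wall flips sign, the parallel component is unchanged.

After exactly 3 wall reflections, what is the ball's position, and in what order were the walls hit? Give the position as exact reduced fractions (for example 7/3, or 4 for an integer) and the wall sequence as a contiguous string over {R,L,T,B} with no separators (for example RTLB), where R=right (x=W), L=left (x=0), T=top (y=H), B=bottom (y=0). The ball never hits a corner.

1. t=3/2 → L at (0,11/2); v=(2,3)
2. t=1/6 → T at (1/3,6); v=(2,-3)
3. t=11/6 → R at (4,1/2); v=(-2,-3)

Final position: (4,1/2)
Wall sequence: LTR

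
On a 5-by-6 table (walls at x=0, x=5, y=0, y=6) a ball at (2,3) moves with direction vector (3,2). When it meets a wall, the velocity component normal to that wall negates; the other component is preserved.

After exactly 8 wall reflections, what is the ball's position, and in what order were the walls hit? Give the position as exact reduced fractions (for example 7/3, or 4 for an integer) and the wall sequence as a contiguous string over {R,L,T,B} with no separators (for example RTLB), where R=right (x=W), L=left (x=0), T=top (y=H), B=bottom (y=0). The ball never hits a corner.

1. t=1 → R at (5,5); v=(-3,2)
2. t=1/2 → T at (7/2,6); v=(-3,-2)
3. t=7/6 → L at (0,11/3); v=(3,-2)
4. t=5/3 → R at (5,1/3); v=(-3,-2)
5. t=1/6 → B at (9/2,0); v=(-3,2)
6. t=3/2 → L at (0,3); v=(3,2)
7. t=3/2 → T at (9/2,6); v=(3,-2)
8. t=1/6 → R at (5,17/3); v=(-3,-2)

Final position: (5,17/3)
Wall sequence: RTLRBLTR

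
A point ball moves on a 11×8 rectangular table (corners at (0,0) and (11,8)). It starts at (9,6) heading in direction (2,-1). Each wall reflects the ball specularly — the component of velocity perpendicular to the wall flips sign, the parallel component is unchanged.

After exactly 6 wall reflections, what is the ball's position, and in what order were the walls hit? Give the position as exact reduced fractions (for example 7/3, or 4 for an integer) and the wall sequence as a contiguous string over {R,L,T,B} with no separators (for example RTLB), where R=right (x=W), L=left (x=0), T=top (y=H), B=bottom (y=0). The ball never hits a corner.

Final position: (0,9/2)
Wall sequence: RBLRTL

1. t=1 → R at (11,5); v=(-2,-1)
2. t=5 → B at (1,0); v=(-2,1)
3. t=1/2 → L at (0,1/2); v=(2,1)
4. t=11/2 → R at (11,6); v=(-2,1)
5. t=2 → T at (7,8); v=(-2,-1)
6. t=7/2 → L at (0,9/2); v=(2,-1)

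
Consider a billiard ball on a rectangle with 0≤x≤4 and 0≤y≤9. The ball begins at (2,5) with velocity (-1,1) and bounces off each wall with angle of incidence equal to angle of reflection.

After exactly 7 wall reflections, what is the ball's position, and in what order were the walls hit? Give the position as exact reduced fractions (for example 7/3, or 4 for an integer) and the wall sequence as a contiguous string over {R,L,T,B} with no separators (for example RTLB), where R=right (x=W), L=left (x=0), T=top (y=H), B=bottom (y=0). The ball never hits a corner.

1. t=2 → L at (0,7); v=(1,1)
2. t=2 → T at (2,9); v=(1,-1)
3. t=2 → R at (4,7); v=(-1,-1)
4. t=4 → L at (0,3); v=(1,-1)
5. t=3 → B at (3,0); v=(1,1)
6. t=1 → R at (4,1); v=(-1,1)
7. t=4 → L at (0,5); v=(1,1)

Final position: (0,5)
Wall sequence: LTRLBRL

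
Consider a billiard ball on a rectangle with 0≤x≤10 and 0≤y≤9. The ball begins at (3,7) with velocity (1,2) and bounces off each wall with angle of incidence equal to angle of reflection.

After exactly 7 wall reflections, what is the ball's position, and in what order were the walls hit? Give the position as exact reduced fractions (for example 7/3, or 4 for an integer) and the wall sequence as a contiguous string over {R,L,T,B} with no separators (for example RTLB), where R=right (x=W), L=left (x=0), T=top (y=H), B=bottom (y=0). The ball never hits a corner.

Final position: (2,9)
Wall sequence: TBRTBLT

1. t=1 → T at (4,9); v=(1,-2)
2. t=9/2 → B at (17/2,0); v=(1,2)
3. t=3/2 → R at (10,3); v=(-1,2)
4. t=3 → T at (7,9); v=(-1,-2)
5. t=9/2 → B at (5/2,0); v=(-1,2)
6. t=5/2 → L at (0,5); v=(1,2)
7. t=2 → T at (2,9); v=(1,-2)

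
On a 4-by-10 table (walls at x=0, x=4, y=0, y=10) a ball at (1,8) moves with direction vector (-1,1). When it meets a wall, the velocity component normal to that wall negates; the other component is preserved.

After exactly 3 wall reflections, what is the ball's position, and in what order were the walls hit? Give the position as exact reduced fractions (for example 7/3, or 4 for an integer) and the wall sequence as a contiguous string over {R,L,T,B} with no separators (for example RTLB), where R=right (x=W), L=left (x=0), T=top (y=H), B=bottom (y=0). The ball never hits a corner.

Final position: (4,7)
Wall sequence: LTR

1. t=1 → L at (0,9); v=(1,1)
2. t=1 → T at (1,10); v=(1,-1)
3. t=3 → R at (4,7); v=(-1,-1)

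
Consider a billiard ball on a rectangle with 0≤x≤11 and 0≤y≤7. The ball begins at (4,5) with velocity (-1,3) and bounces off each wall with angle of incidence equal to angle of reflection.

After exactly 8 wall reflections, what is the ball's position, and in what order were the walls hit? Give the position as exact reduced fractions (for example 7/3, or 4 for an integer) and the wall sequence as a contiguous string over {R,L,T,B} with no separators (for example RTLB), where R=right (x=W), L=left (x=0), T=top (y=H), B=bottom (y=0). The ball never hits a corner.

1. t=2/3 → T at (10/3,7); v=(-1,-3)
2. t=7/3 → B at (1,0); v=(-1,3)
3. t=1 → L at (0,3); v=(1,3)
4. t=4/3 → T at (4/3,7); v=(1,-3)
5. t=7/3 → B at (11/3,0); v=(1,3)
6. t=7/3 → T at (6,7); v=(1,-3)
7. t=7/3 → B at (25/3,0); v=(1,3)
8. t=7/3 → T at (32/3,7); v=(1,-3)

Final position: (32/3,7)
Wall sequence: TBLTBTBT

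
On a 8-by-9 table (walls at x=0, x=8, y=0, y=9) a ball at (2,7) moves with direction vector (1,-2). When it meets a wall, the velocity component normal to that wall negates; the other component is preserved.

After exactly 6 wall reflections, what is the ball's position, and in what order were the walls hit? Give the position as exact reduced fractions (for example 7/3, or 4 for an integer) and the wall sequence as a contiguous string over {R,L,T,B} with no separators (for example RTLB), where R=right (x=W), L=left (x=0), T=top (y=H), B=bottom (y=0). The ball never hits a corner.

1. t=7/2 → B at (11/2,0); v=(1,2)
2. t=5/2 → R at (8,5); v=(-1,2)
3. t=2 → T at (6,9); v=(-1,-2)
4. t=9/2 → B at (3/2,0); v=(-1,2)
5. t=3/2 → L at (0,3); v=(1,2)
6. t=3 → T at (3,9); v=(1,-2)

Final position: (3,9)
Wall sequence: BRTBLT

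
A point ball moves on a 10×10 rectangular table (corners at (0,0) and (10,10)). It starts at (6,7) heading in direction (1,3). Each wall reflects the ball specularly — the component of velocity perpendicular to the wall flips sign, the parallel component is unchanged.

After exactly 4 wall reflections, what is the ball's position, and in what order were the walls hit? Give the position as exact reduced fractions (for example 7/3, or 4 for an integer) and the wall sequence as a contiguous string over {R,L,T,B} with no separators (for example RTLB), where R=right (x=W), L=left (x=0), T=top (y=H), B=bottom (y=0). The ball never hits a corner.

Final position: (19/3,10)
Wall sequence: TRBT

1. t=1 → T at (7,10); v=(1,-3)
2. t=3 → R at (10,1); v=(-1,-3)
3. t=1/3 → B at (29/3,0); v=(-1,3)
4. t=10/3 → T at (19/3,10); v=(-1,-3)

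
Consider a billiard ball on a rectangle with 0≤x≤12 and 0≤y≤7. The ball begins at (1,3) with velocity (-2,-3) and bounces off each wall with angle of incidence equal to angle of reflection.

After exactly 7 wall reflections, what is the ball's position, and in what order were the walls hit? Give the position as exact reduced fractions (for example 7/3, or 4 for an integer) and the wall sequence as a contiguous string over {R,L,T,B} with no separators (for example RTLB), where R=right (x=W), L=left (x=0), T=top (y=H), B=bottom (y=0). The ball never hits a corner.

1. t=1/2 → L at (0,3/2); v=(2,-3)
2. t=1/2 → B at (1,0); v=(2,3)
3. t=7/3 → T at (17/3,7); v=(2,-3)
4. t=7/3 → B at (31/3,0); v=(2,3)
5. t=5/6 → R at (12,5/2); v=(-2,3)
6. t=3/2 → T at (9,7); v=(-2,-3)
7. t=7/3 → B at (13/3,0); v=(-2,3)

Final position: (13/3,0)
Wall sequence: LBTBRTB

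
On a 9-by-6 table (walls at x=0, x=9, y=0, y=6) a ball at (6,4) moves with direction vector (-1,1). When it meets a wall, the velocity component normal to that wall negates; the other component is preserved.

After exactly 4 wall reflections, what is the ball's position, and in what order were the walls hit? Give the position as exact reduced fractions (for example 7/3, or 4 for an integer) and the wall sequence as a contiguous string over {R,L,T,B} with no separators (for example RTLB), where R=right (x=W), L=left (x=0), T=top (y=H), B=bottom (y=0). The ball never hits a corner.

Final position: (8,6)
Wall sequence: TLBT

1. t=2 → T at (4,6); v=(-1,-1)
2. t=4 → L at (0,2); v=(1,-1)
3. t=2 → B at (2,0); v=(1,1)
4. t=6 → T at (8,6); v=(1,-1)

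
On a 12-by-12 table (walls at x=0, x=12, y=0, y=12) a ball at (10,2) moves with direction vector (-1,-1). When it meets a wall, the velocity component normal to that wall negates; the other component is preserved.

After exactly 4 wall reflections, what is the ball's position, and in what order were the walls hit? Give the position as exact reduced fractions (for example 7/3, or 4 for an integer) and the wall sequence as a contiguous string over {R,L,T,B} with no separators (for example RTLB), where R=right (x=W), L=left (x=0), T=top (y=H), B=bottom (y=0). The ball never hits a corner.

Final position: (12,4)
Wall sequence: BLTR

1. t=2 → B at (8,0); v=(-1,1)
2. t=8 → L at (0,8); v=(1,1)
3. t=4 → T at (4,12); v=(1,-1)
4. t=8 → R at (12,4); v=(-1,-1)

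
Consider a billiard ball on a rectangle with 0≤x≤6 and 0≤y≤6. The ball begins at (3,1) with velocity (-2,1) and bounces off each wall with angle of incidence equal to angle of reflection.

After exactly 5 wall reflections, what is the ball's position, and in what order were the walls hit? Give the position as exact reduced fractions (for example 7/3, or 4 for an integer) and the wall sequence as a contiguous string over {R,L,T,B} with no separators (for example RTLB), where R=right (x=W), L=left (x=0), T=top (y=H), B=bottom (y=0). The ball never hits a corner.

Final position: (6,1/2)
Wall sequence: LRTLR

1. t=3/2 → L at (0,5/2); v=(2,1)
2. t=3 → R at (6,11/2); v=(-2,1)
3. t=1/2 → T at (5,6); v=(-2,-1)
4. t=5/2 → L at (0,7/2); v=(2,-1)
5. t=3 → R at (6,1/2); v=(-2,-1)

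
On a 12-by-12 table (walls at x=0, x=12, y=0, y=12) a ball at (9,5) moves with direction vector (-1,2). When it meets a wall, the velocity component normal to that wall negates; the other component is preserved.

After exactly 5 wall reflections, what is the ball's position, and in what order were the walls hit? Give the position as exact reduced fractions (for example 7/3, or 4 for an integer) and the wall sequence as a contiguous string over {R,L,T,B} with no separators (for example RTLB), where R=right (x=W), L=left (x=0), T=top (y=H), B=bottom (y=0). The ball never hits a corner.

1. t=7/2 → T at (11/2,12); v=(-1,-2)
2. t=11/2 → L at (0,1); v=(1,-2)
3. t=1/2 → B at (1/2,0); v=(1,2)
4. t=6 → T at (13/2,12); v=(1,-2)
5. t=11/2 → R at (12,1); v=(-1,-2)

Final position: (12,1)
Wall sequence: TLBTR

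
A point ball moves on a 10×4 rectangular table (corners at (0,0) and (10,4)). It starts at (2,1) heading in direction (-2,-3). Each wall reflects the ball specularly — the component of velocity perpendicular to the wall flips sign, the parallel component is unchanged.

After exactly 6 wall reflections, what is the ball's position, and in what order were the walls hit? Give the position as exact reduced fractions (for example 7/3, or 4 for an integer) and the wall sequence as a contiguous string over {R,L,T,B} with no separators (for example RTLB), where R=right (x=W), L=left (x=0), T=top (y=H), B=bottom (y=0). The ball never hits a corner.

Final position: (28/3,0)
Wall sequence: BLTBTB

1. t=1/3 → B at (4/3,0); v=(-2,3)
2. t=2/3 → L at (0,2); v=(2,3)
3. t=2/3 → T at (4/3,4); v=(2,-3)
4. t=4/3 → B at (4,0); v=(2,3)
5. t=4/3 → T at (20/3,4); v=(2,-3)
6. t=4/3 → B at (28/3,0); v=(2,3)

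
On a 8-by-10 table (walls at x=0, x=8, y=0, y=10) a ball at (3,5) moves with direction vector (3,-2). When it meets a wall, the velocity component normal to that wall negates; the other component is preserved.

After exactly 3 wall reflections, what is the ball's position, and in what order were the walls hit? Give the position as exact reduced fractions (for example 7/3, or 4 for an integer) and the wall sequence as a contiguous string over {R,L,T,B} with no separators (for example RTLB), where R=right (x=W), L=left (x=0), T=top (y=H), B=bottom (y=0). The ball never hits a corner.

1. t=5/3 → R at (8,5/3); v=(-3,-2)
2. t=5/6 → B at (11/2,0); v=(-3,2)
3. t=11/6 → L at (0,11/3); v=(3,2)

Final position: (0,11/3)
Wall sequence: RBL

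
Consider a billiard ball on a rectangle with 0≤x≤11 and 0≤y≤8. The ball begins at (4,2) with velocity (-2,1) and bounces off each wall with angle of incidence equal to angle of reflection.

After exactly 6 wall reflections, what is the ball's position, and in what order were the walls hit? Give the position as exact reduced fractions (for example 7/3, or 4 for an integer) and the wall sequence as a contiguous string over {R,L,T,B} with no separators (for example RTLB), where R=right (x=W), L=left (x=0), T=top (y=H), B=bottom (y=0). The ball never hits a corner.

Final position: (11,9/2)
Wall sequence: LTRLBR

1. t=2 → L at (0,4); v=(2,1)
2. t=4 → T at (8,8); v=(2,-1)
3. t=3/2 → R at (11,13/2); v=(-2,-1)
4. t=11/2 → L at (0,1); v=(2,-1)
5. t=1 → B at (2,0); v=(2,1)
6. t=9/2 → R at (11,9/2); v=(-2,1)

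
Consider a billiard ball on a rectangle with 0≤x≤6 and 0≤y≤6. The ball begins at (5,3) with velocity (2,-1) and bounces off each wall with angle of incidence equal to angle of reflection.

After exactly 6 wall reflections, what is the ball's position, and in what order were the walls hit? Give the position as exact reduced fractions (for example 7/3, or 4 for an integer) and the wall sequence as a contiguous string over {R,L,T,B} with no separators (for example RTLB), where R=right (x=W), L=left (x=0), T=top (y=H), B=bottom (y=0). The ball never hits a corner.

1. t=1/2 → R at (6,5/2); v=(-2,-1)
2. t=5/2 → B at (1,0); v=(-2,1)
3. t=1/2 → L at (0,1/2); v=(2,1)
4. t=3 → R at (6,7/2); v=(-2,1)
5. t=5/2 → T at (1,6); v=(-2,-1)
6. t=1/2 → L at (0,11/2); v=(2,-1)

Final position: (0,11/2)
Wall sequence: RBLRTL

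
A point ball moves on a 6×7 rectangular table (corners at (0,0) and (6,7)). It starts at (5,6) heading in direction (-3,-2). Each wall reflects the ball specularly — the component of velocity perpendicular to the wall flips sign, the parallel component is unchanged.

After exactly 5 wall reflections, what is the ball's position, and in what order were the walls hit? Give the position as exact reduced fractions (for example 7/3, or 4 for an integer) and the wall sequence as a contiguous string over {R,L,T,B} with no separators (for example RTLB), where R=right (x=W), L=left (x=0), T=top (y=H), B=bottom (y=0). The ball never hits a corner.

1. t=5/3 → L at (0,8/3); v=(3,-2)
2. t=4/3 → B at (4,0); v=(3,2)
3. t=2/3 → R at (6,4/3); v=(-3,2)
4. t=2 → L at (0,16/3); v=(3,2)
5. t=5/6 → T at (5/2,7); v=(3,-2)

Final position: (5/2,7)
Wall sequence: LBRLT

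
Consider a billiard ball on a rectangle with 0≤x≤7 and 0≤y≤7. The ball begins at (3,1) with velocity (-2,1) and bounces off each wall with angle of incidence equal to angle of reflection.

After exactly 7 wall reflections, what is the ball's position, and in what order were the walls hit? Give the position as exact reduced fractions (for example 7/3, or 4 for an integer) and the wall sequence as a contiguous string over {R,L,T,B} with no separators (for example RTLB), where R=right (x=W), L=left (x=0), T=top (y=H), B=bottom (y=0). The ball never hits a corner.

1. t=3/2 → L at (0,5/2); v=(2,1)
2. t=7/2 → R at (7,6); v=(-2,1)
3. t=1 → T at (5,7); v=(-2,-1)
4. t=5/2 → L at (0,9/2); v=(2,-1)
5. t=7/2 → R at (7,1); v=(-2,-1)
6. t=1 → B at (5,0); v=(-2,1)
7. t=5/2 → L at (0,5/2); v=(2,1)

Final position: (0,5/2)
Wall sequence: LRTLRBL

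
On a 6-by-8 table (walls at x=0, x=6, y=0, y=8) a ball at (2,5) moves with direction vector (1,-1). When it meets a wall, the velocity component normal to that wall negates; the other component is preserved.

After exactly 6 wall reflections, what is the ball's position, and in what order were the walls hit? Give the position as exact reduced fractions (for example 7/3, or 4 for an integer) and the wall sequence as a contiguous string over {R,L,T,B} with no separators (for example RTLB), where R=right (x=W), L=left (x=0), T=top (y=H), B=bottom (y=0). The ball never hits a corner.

1. t=4 → R at (6,1); v=(-1,-1)
2. t=1 → B at (5,0); v=(-1,1)
3. t=5 → L at (0,5); v=(1,1)
4. t=3 → T at (3,8); v=(1,-1)
5. t=3 → R at (6,5); v=(-1,-1)
6. t=5 → B at (1,0); v=(-1,1)

Final position: (1,0)
Wall sequence: RBLTRB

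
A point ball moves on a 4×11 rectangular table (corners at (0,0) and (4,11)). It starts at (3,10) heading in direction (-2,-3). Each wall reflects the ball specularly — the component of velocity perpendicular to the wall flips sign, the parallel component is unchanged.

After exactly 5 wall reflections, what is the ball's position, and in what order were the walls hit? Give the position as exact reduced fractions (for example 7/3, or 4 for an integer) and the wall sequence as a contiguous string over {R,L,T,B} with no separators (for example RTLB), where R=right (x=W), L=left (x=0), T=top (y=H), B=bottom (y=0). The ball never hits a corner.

Final position: (3,11)
Wall sequence: LBRLT

1. t=3/2 → L at (0,11/2); v=(2,-3)
2. t=11/6 → B at (11/3,0); v=(2,3)
3. t=1/6 → R at (4,1/2); v=(-2,3)
4. t=2 → L at (0,13/2); v=(2,3)
5. t=3/2 → T at (3,11); v=(2,-3)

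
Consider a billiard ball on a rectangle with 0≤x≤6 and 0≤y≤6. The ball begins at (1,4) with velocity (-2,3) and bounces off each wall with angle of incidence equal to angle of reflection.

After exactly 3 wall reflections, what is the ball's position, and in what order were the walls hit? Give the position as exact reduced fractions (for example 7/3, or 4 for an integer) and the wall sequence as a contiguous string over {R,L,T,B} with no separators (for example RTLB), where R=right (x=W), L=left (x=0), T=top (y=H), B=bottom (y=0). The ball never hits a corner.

Final position: (13/3,0)
Wall sequence: LTB

1. t=1/2 → L at (0,11/2); v=(2,3)
2. t=1/6 → T at (1/3,6); v=(2,-3)
3. t=2 → B at (13/3,0); v=(2,3)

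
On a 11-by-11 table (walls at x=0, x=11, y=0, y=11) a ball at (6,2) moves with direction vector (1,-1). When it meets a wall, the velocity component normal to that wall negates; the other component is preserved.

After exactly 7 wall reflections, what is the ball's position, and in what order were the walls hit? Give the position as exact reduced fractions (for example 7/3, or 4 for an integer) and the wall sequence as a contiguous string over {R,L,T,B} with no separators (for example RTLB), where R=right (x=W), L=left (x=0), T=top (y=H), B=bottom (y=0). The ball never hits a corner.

1. t=2 → B at (8,0); v=(1,1)
2. t=3 → R at (11,3); v=(-1,1)
3. t=8 → T at (3,11); v=(-1,-1)
4. t=3 → L at (0,8); v=(1,-1)
5. t=8 → B at (8,0); v=(1,1)
6. t=3 → R at (11,3); v=(-1,1)
7. t=8 → T at (3,11); v=(-1,-1)

Final position: (3,11)
Wall sequence: BRTLBRT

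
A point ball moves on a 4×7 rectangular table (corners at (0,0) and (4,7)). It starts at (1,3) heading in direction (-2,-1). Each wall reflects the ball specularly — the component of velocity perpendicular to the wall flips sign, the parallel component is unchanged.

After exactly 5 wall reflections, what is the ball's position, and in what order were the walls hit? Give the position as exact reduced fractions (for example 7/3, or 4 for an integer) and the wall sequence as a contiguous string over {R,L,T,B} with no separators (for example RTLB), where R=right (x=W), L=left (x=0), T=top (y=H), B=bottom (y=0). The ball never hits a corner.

1. t=1/2 → L at (0,5/2); v=(2,-1)
2. t=2 → R at (4,1/2); v=(-2,-1)
3. t=1/2 → B at (3,0); v=(-2,1)
4. t=3/2 → L at (0,3/2); v=(2,1)
5. t=2 → R at (4,7/2); v=(-2,1)

Final position: (4,7/2)
Wall sequence: LRBLR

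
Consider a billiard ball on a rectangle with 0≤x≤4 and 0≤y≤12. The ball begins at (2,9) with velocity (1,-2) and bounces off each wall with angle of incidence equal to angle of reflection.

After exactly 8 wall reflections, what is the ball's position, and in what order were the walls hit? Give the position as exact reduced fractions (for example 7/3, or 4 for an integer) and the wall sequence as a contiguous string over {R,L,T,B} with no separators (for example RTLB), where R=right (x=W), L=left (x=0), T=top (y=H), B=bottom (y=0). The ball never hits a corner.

Final position: (4,3)
Wall sequence: RBLRTLBR

1. t=2 → R at (4,5); v=(-1,-2)
2. t=5/2 → B at (3/2,0); v=(-1,2)
3. t=3/2 → L at (0,3); v=(1,2)
4. t=4 → R at (4,11); v=(-1,2)
5. t=1/2 → T at (7/2,12); v=(-1,-2)
6. t=7/2 → L at (0,5); v=(1,-2)
7. t=5/2 → B at (5/2,0); v=(1,2)
8. t=3/2 → R at (4,3); v=(-1,2)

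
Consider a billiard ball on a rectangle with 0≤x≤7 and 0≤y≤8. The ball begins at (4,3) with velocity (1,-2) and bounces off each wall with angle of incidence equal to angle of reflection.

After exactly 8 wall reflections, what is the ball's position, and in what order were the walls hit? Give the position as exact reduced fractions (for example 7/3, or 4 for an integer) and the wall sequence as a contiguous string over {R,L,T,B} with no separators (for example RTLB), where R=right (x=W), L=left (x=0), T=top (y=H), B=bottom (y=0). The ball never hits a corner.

Final position: (13/2,0)
Wall sequence: BRTBLTRB

1. t=3/2 → B at (11/2,0); v=(1,2)
2. t=3/2 → R at (7,3); v=(-1,2)
3. t=5/2 → T at (9/2,8); v=(-1,-2)
4. t=4 → B at (1/2,0); v=(-1,2)
5. t=1/2 → L at (0,1); v=(1,2)
6. t=7/2 → T at (7/2,8); v=(1,-2)
7. t=7/2 → R at (7,1); v=(-1,-2)
8. t=1/2 → B at (13/2,0); v=(-1,2)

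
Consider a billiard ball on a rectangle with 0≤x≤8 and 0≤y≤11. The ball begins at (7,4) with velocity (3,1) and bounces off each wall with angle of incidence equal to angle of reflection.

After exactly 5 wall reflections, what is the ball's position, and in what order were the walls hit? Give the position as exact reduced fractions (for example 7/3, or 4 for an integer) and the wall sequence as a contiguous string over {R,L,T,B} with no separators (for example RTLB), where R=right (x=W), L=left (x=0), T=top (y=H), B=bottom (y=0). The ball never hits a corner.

1. t=1/3 → R at (8,13/3); v=(-3,1)
2. t=8/3 → L at (0,7); v=(3,1)
3. t=8/3 → R at (8,29/3); v=(-3,1)
4. t=4/3 → T at (4,11); v=(-3,-1)
5. t=4/3 → L at (0,29/3); v=(3,-1)

Final position: (0,29/3)
Wall sequence: RLRTL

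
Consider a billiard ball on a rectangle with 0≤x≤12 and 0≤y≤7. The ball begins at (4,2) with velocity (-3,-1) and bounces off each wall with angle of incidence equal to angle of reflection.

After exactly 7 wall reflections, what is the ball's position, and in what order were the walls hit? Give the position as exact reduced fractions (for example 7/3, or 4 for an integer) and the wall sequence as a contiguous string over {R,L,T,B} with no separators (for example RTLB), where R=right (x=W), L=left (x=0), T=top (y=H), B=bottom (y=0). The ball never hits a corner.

1. t=4/3 → L at (0,2/3); v=(3,-1)
2. t=2/3 → B at (2,0); v=(3,1)
3. t=10/3 → R at (12,10/3); v=(-3,1)
4. t=11/3 → T at (1,7); v=(-3,-1)
5. t=1/3 → L at (0,20/3); v=(3,-1)
6. t=4 → R at (12,8/3); v=(-3,-1)
7. t=8/3 → B at (4,0); v=(-3,1)

Final position: (4,0)
Wall sequence: LBRTLRB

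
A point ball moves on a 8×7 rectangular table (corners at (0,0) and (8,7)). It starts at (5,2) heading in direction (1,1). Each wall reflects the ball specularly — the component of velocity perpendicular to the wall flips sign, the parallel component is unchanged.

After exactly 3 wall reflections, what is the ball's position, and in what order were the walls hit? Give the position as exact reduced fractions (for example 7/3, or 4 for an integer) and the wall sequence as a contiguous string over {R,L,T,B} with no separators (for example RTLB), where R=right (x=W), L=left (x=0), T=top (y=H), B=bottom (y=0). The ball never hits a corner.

Final position: (0,1)
Wall sequence: RTL

1. t=3 → R at (8,5); v=(-1,1)
2. t=2 → T at (6,7); v=(-1,-1)
3. t=6 → L at (0,1); v=(1,-1)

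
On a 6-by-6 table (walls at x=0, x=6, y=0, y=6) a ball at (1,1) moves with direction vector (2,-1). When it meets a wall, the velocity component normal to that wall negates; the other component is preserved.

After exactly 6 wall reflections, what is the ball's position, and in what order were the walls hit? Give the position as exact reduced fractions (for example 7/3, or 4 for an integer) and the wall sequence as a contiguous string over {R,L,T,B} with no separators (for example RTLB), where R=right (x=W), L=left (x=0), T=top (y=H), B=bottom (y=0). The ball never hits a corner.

Final position: (0,3/2)
Wall sequence: BRLTRL

1. t=1 → B at (3,0); v=(2,1)
2. t=3/2 → R at (6,3/2); v=(-2,1)
3. t=3 → L at (0,9/2); v=(2,1)
4. t=3/2 → T at (3,6); v=(2,-1)
5. t=3/2 → R at (6,9/2); v=(-2,-1)
6. t=3 → L at (0,3/2); v=(2,-1)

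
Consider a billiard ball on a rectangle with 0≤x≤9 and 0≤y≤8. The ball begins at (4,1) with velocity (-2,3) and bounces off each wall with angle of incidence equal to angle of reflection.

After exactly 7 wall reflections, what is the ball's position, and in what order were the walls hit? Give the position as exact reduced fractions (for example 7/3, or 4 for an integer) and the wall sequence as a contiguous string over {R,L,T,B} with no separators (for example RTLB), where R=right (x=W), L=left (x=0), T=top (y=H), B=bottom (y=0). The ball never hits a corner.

1. t=2 → L at (0,7); v=(2,3)
2. t=1/3 → T at (2/3,8); v=(2,-3)
3. t=8/3 → B at (6,0); v=(2,3)
4. t=3/2 → R at (9,9/2); v=(-2,3)
5. t=7/6 → T at (20/3,8); v=(-2,-3)
6. t=8/3 → B at (4/3,0); v=(-2,3)
7. t=2/3 → L at (0,2); v=(2,3)

Final position: (0,2)
Wall sequence: LTBRTBL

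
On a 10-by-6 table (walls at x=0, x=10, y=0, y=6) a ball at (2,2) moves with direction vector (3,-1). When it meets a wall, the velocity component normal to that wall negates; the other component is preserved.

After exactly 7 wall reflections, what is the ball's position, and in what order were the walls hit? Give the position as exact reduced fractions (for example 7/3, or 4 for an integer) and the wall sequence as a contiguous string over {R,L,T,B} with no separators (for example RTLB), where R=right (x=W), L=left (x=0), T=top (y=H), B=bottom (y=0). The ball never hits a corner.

Final position: (4,0)
Wall sequence: BRLTRLB

1. t=2 → B at (8,0); v=(3,1)
2. t=2/3 → R at (10,2/3); v=(-3,1)
3. t=10/3 → L at (0,4); v=(3,1)
4. t=2 → T at (6,6); v=(3,-1)
5. t=4/3 → R at (10,14/3); v=(-3,-1)
6. t=10/3 → L at (0,4/3); v=(3,-1)
7. t=4/3 → B at (4,0); v=(3,1)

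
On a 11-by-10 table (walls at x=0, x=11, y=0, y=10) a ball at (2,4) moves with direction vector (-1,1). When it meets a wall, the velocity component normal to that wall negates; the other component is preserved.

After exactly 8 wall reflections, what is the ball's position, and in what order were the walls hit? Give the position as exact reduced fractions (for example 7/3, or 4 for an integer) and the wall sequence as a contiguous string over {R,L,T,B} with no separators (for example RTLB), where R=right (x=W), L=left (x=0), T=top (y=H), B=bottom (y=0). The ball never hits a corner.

Final position: (10,0)
Wall sequence: LTRBLTRB

1. t=2 → L at (0,6); v=(1,1)
2. t=4 → T at (4,10); v=(1,-1)
3. t=7 → R at (11,3); v=(-1,-1)
4. t=3 → B at (8,0); v=(-1,1)
5. t=8 → L at (0,8); v=(1,1)
6. t=2 → T at (2,10); v=(1,-1)
7. t=9 → R at (11,1); v=(-1,-1)
8. t=1 → B at (10,0); v=(-1,1)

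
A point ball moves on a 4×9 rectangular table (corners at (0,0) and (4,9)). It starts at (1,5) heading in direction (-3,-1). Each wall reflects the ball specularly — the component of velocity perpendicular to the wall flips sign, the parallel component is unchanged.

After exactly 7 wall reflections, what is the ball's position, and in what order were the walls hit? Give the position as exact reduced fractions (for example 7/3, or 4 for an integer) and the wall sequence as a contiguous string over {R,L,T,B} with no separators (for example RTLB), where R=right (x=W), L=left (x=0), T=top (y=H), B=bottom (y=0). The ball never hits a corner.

Final position: (4,2)
Wall sequence: LRLRBLR

1. t=1/3 → L at (0,14/3); v=(3,-1)
2. t=4/3 → R at (4,10/3); v=(-3,-1)
3. t=4/3 → L at (0,2); v=(3,-1)
4. t=4/3 → R at (4,2/3); v=(-3,-1)
5. t=2/3 → B at (2,0); v=(-3,1)
6. t=2/3 → L at (0,2/3); v=(3,1)
7. t=4/3 → R at (4,2); v=(-3,1)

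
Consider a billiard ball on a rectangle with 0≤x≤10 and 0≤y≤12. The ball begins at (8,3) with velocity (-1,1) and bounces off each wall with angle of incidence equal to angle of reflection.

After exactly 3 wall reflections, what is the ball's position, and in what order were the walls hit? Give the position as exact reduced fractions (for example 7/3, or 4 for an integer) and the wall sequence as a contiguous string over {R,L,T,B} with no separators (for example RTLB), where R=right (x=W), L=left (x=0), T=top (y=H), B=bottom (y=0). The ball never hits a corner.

Final position: (10,3)
Wall sequence: LTR

1. t=8 → L at (0,11); v=(1,1)
2. t=1 → T at (1,12); v=(1,-1)
3. t=9 → R at (10,3); v=(-1,-1)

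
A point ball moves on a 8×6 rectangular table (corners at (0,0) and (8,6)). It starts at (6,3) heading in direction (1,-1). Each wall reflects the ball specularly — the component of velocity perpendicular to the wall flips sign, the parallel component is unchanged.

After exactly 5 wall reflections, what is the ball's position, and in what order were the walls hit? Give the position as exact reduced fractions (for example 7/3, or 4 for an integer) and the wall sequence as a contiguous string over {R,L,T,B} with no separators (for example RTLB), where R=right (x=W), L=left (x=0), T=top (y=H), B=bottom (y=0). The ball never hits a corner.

Final position: (5,0)
Wall sequence: RBTLB

1. t=2 → R at (8,1); v=(-1,-1)
2. t=1 → B at (7,0); v=(-1,1)
3. t=6 → T at (1,6); v=(-1,-1)
4. t=1 → L at (0,5); v=(1,-1)
5. t=5 → B at (5,0); v=(1,1)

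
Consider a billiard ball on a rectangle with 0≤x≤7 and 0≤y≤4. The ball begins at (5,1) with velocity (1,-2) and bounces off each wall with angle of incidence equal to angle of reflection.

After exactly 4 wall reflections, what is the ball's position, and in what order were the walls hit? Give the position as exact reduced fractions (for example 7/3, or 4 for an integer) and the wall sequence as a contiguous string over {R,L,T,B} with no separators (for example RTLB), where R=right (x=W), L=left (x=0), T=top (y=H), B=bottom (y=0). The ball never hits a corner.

1. t=1/2 → B at (11/2,0); v=(1,2)
2. t=3/2 → R at (7,3); v=(-1,2)
3. t=1/2 → T at (13/2,4); v=(-1,-2)
4. t=2 → B at (9/2,0); v=(-1,2)

Final position: (9/2,0)
Wall sequence: BRTB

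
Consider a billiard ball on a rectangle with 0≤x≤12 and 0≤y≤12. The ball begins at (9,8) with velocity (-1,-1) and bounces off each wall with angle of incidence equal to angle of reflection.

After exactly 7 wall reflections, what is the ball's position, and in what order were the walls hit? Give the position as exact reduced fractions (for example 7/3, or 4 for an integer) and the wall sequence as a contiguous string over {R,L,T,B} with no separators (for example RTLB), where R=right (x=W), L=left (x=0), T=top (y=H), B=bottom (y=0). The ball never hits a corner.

1. t=8 → B at (1,0); v=(-1,1)
2. t=1 → L at (0,1); v=(1,1)
3. t=11 → T at (11,12); v=(1,-1)
4. t=1 → R at (12,11); v=(-1,-1)
5. t=11 → B at (1,0); v=(-1,1)
6. t=1 → L at (0,1); v=(1,1)
7. t=11 → T at (11,12); v=(1,-1)

Final position: (11,12)
Wall sequence: BLTRBLT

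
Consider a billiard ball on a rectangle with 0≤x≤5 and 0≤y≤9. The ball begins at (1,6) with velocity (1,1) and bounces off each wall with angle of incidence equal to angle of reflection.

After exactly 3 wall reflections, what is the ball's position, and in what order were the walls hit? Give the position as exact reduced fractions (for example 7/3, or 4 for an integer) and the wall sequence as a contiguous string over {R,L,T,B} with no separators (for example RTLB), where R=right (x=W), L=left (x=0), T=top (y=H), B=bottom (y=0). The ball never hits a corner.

1. t=3 → T at (4,9); v=(1,-1)
2. t=1 → R at (5,8); v=(-1,-1)
3. t=5 → L at (0,3); v=(1,-1)

Final position: (0,3)
Wall sequence: TRL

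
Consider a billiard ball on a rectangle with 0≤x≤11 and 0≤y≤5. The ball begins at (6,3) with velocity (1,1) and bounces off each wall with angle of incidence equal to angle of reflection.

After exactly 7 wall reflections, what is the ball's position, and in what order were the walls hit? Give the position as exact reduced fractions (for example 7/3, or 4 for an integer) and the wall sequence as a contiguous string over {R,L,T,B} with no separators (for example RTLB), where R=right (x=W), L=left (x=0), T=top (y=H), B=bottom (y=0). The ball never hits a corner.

Final position: (6,5)
Wall sequence: TRBTLBT

1. t=2 → T at (8,5); v=(1,-1)
2. t=3 → R at (11,2); v=(-1,-1)
3. t=2 → B at (9,0); v=(-1,1)
4. t=5 → T at (4,5); v=(-1,-1)
5. t=4 → L at (0,1); v=(1,-1)
6. t=1 → B at (1,0); v=(1,1)
7. t=5 → T at (6,5); v=(1,-1)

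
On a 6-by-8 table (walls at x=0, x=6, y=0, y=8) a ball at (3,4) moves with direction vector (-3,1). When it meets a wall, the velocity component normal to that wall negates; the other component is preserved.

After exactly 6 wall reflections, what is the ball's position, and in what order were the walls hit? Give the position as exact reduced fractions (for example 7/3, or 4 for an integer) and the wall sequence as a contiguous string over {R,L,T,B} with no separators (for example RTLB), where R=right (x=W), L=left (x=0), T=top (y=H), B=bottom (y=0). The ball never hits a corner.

1. t=1 → L at (0,5); v=(3,1)
2. t=2 → R at (6,7); v=(-3,1)
3. t=1 → T at (3,8); v=(-3,-1)
4. t=1 → L at (0,7); v=(3,-1)
5. t=2 → R at (6,5); v=(-3,-1)
6. t=2 → L at (0,3); v=(3,-1)

Final position: (0,3)
Wall sequence: LRTLRL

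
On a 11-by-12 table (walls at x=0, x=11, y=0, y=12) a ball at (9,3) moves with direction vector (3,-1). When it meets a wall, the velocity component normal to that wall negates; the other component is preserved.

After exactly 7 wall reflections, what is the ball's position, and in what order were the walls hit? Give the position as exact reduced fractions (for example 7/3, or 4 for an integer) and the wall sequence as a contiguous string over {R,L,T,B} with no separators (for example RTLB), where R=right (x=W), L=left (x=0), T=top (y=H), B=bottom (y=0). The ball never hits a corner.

Final position: (11,35/3)
Wall sequence: RBLRLTR

1. t=2/3 → R at (11,7/3); v=(-3,-1)
2. t=7/3 → B at (4,0); v=(-3,1)
3. t=4/3 → L at (0,4/3); v=(3,1)
4. t=11/3 → R at (11,5); v=(-3,1)
5. t=11/3 → L at (0,26/3); v=(3,1)
6. t=10/3 → T at (10,12); v=(3,-1)
7. t=1/3 → R at (11,35/3); v=(-3,-1)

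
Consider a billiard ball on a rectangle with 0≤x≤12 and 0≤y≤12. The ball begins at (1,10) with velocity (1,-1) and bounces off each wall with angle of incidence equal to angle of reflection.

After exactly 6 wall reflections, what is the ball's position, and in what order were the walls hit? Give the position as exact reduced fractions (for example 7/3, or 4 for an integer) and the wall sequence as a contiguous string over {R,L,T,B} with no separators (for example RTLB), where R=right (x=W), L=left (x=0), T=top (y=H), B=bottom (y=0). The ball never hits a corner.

1. t=10 → B at (11,0); v=(1,1)
2. t=1 → R at (12,1); v=(-1,1)
3. t=11 → T at (1,12); v=(-1,-1)
4. t=1 → L at (0,11); v=(1,-1)
5. t=11 → B at (11,0); v=(1,1)
6. t=1 → R at (12,1); v=(-1,1)

Final position: (12,1)
Wall sequence: BRTLBR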